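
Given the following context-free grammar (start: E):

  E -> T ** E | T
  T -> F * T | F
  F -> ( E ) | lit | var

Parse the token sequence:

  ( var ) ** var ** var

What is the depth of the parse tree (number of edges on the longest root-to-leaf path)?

6

[E [T [F ( [E [T [F var]]] )]] ** [E [T [F var]] ** [E [T [F var]]]]]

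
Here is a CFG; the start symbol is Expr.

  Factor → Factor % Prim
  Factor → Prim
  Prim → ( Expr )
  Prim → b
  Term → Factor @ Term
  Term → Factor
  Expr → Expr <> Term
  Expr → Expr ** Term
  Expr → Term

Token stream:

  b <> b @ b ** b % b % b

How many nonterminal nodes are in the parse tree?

19

[Expr [Expr [Expr [Term [Factor [Prim b]]]] <> [Term [Factor [Prim b]] @ [Term [Factor [Prim b]]]]] ** [Term [Factor [Factor [Factor [Prim b]] % [Prim b]] % [Prim b]]]]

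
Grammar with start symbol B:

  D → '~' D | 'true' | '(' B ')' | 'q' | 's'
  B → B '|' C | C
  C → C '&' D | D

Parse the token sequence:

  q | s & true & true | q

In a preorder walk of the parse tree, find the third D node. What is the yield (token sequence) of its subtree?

[B [B [B [C [D q]]] | [C [C [C [D s]] & [D true]] & [D true]]] | [C [D q]]]

true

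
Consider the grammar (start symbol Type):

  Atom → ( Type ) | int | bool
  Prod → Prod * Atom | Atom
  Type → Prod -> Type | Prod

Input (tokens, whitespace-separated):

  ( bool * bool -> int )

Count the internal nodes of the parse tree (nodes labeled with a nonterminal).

11

[Type [Prod [Atom ( [Type [Prod [Prod [Atom bool]] * [Atom bool]] -> [Type [Prod [Atom int]]]] )]]]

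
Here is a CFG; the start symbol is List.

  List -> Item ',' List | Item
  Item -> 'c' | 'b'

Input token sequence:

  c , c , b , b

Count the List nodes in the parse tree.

[List [Item c] , [List [Item c] , [List [Item b] , [List [Item b]]]]]

4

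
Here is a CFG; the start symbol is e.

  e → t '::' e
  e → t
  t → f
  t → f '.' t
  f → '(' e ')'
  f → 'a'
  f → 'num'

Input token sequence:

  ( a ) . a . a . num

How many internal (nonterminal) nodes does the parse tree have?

[e [t [f ( [e [t [f a]]] )] . [t [f a] . [t [f a] . [t [f num]]]]]]

12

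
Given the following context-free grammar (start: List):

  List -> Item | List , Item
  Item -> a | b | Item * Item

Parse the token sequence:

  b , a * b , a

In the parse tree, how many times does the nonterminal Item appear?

5

[List [List [List [Item b]] , [Item [Item a] * [Item b]]] , [Item a]]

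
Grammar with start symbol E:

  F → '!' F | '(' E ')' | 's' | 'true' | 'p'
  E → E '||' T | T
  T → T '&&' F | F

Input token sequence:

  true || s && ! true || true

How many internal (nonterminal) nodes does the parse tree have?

12

[E [E [E [T [F true]]] || [T [T [F s]] && [F ! [F true]]]] || [T [F true]]]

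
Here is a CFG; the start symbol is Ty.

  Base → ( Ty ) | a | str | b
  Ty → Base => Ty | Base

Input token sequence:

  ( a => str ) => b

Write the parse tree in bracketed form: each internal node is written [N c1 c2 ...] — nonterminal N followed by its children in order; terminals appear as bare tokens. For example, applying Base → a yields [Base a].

Ty
Base => Ty
( Ty ) => Ty
( Base => Ty ) => Ty
( a => Ty ) => Ty
( a => Base ) => Ty
( a => str ) => Ty
( a => str ) => Base
( a => str ) => b

[Ty [Base ( [Ty [Base a] => [Ty [Base str]]] )] => [Ty [Base b]]]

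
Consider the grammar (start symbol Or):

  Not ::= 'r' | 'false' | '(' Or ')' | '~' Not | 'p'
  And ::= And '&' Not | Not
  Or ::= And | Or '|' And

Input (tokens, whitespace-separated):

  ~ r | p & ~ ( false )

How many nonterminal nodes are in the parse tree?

[Or [Or [And [Not ~ [Not r]]]] | [And [And [Not p]] & [Not ~ [Not ( [Or [And [Not false]]] )]]]]

13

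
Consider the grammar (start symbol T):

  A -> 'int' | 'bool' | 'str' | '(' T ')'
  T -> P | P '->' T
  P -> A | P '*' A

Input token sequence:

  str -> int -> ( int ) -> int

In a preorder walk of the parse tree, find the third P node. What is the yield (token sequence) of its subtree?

( int )

[T [P [A str]] -> [T [P [A int]] -> [T [P [A ( [T [P [A int]]] )]] -> [T [P [A int]]]]]]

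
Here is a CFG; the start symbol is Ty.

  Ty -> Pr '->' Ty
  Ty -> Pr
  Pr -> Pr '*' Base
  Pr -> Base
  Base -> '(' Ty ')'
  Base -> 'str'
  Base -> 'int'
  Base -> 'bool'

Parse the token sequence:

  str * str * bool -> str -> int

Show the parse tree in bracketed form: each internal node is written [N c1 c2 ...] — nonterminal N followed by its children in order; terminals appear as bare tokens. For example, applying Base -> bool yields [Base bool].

Ty
Pr -> Ty
Pr * Base -> Ty
Pr * Base * Base -> Ty
Base * Base * Base -> Ty
str * Base * Base -> Ty
str * str * Base -> Ty
str * str * bool -> Ty
str * str * bool -> Pr -> Ty
str * str * bool -> Base -> Ty
str * str * bool -> str -> Ty
str * str * bool -> str -> Pr
str * str * bool -> str -> Base
str * str * bool -> str -> int

[Ty [Pr [Pr [Pr [Base str]] * [Base str]] * [Base bool]] -> [Ty [Pr [Base str]] -> [Ty [Pr [Base int]]]]]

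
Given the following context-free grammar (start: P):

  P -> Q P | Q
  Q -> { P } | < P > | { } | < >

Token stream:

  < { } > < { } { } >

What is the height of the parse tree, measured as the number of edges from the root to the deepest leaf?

6

[P [Q < [P [Q { }]] >] [P [Q < [P [Q { }] [P [Q { }]]] >]]]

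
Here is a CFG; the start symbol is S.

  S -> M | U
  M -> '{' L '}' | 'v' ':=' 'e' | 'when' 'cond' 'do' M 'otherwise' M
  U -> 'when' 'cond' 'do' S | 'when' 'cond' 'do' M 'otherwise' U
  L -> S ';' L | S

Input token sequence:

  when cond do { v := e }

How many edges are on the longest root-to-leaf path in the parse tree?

7

[S [U when cond do [S [M { [L [S [M v := e]]] }]]]]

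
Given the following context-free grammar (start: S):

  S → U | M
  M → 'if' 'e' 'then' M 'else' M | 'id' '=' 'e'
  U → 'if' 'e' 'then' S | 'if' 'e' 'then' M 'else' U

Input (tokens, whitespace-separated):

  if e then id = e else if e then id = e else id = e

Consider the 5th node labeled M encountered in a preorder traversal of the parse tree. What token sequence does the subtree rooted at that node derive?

[S [M if e then [M id = e] else [M if e then [M id = e] else [M id = e]]]]

id = e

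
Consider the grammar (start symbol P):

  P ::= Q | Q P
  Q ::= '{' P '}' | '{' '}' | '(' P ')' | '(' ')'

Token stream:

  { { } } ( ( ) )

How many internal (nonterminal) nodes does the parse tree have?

8

[P [Q { [P [Q { }]] }] [P [Q ( [P [Q ( )]] )]]]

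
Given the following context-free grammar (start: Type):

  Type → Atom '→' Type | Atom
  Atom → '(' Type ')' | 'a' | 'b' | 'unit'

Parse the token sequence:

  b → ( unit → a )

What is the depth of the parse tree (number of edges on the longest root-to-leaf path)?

6

[Type [Atom b] → [Type [Atom ( [Type [Atom unit] → [Type [Atom a]]] )]]]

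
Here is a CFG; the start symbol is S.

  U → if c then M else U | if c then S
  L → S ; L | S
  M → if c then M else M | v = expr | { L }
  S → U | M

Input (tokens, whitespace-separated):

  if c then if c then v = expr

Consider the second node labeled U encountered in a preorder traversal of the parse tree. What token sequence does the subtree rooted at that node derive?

[S [U if c then [S [U if c then [S [M v = expr]]]]]]

if c then v = expr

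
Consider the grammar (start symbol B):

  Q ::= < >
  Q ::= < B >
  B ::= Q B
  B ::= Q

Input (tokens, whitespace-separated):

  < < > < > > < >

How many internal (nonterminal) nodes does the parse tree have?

8

[B [Q < [B [Q < >] [B [Q < >]]] >] [B [Q < >]]]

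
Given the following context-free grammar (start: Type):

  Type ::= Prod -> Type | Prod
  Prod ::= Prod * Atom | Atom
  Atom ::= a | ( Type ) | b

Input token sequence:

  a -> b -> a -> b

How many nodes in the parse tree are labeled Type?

4

[Type [Prod [Atom a]] -> [Type [Prod [Atom b]] -> [Type [Prod [Atom a]] -> [Type [Prod [Atom b]]]]]]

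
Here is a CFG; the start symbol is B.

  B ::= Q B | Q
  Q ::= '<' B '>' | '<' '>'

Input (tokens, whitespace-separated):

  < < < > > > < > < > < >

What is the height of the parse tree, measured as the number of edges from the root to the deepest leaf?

[B [Q < [B [Q < [B [Q < >]] >]] >] [B [Q < >] [B [Q < >] [B [Q < >]]]]]

6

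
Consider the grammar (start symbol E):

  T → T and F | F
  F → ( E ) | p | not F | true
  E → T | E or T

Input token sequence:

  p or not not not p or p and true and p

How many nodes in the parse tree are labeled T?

[E [E [E [T [F p]]] or [T [F not [F not [F not [F p]]]]]] or [T [T [T [F p]] and [F true]] and [F p]]]

5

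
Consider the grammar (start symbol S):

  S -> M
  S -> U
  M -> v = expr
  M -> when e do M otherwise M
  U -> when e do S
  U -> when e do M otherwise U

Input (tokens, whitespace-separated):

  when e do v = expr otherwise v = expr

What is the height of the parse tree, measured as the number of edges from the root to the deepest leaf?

[S [M when e do [M v = expr] otherwise [M v = expr]]]

3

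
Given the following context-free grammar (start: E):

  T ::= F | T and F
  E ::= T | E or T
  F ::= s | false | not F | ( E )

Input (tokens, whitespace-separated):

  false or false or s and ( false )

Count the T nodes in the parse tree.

5

[E [E [E [T [F false]]] or [T [F false]]] or [T [T [F s]] and [F ( [E [T [F false]]] )]]]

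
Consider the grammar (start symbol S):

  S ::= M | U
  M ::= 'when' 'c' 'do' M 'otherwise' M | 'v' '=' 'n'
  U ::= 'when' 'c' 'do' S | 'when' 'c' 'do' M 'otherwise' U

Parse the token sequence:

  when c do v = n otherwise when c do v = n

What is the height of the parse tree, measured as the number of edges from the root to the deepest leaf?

5

[S [U when c do [M v = n] otherwise [U when c do [S [M v = n]]]]]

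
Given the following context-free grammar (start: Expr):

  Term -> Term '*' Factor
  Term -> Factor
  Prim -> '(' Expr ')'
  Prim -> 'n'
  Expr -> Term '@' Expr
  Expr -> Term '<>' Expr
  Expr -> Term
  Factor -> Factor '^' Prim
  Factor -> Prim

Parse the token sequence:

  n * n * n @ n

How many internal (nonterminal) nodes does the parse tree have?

14

[Expr [Term [Term [Term [Factor [Prim n]]] * [Factor [Prim n]]] * [Factor [Prim n]]] @ [Expr [Term [Factor [Prim n]]]]]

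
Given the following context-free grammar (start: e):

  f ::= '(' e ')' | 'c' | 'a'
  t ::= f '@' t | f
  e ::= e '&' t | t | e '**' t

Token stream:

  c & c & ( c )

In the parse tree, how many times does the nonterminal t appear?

[e [e [e [t [f c]]] & [t [f c]]] & [t [f ( [e [t [f c]]] )]]]

4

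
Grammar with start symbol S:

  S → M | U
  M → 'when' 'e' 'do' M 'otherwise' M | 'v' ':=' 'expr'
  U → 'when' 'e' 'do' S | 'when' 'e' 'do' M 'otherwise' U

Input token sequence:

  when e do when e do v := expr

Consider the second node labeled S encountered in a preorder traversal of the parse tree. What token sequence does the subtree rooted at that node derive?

when e do v := expr

[S [U when e do [S [U when e do [S [M v := expr]]]]]]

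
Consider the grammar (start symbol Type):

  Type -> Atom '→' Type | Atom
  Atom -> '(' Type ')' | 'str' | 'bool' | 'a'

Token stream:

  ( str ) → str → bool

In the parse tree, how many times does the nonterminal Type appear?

4

[Type [Atom ( [Type [Atom str]] )] → [Type [Atom str] → [Type [Atom bool]]]]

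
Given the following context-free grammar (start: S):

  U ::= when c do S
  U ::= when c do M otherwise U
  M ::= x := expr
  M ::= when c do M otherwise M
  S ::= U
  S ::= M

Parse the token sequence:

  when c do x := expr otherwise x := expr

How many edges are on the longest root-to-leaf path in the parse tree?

[S [M when c do [M x := expr] otherwise [M x := expr]]]

3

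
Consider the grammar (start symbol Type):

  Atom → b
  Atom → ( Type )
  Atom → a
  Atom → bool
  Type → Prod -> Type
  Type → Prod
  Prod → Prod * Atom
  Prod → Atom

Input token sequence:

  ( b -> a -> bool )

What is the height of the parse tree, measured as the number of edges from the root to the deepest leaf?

8

[Type [Prod [Atom ( [Type [Prod [Atom b]] -> [Type [Prod [Atom a]] -> [Type [Prod [Atom bool]]]]] )]]]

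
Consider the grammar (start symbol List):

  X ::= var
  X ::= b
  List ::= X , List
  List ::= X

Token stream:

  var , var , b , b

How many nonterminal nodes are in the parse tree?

8

[List [X var] , [List [X var] , [List [X b] , [List [X b]]]]]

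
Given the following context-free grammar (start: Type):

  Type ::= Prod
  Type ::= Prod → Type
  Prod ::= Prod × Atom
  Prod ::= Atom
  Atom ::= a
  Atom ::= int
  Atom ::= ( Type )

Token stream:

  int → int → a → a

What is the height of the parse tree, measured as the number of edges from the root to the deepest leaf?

[Type [Prod [Atom int]] → [Type [Prod [Atom int]] → [Type [Prod [Atom a]] → [Type [Prod [Atom a]]]]]]

6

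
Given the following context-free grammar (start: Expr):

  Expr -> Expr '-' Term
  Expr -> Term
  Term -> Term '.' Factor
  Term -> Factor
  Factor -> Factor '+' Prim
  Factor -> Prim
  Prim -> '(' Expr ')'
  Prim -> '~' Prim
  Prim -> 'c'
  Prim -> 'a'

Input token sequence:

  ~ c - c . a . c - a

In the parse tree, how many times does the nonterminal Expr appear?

3

[Expr [Expr [Expr [Term [Factor [Prim ~ [Prim c]]]]] - [Term [Term [Term [Factor [Prim c]]] . [Factor [Prim a]]] . [Factor [Prim c]]]] - [Term [Factor [Prim a]]]]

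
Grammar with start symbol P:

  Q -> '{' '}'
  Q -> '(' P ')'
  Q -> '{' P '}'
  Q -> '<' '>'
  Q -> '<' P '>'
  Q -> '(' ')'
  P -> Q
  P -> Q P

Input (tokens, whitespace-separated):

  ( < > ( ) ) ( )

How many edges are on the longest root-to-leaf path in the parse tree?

5

[P [Q ( [P [Q < >] [P [Q ( )]]] )] [P [Q ( )]]]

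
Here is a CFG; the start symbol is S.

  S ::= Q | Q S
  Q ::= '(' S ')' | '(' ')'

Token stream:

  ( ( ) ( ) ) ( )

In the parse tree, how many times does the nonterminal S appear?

4

[S [Q ( [S [Q ( )] [S [Q ( )]]] )] [S [Q ( )]]]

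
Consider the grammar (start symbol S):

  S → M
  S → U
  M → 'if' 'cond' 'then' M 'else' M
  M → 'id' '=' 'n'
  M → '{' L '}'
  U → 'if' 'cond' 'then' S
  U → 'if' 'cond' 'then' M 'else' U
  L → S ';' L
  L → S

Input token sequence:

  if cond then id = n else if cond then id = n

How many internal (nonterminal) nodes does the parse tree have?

[S [U if cond then [M id = n] else [U if cond then [S [M id = n]]]]]

6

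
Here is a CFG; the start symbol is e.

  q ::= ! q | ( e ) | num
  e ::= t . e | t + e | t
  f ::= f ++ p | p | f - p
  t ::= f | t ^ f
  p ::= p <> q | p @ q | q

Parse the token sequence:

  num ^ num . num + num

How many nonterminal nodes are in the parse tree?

19

[e [t [t [f [p [q num]]]] ^ [f [p [q num]]]] . [e [t [f [p [q num]]]] + [e [t [f [p [q num]]]]]]]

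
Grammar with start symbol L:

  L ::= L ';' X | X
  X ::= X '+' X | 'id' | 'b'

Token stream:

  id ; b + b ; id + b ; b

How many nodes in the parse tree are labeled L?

4

[L [L [L [L [X id]] ; [X [X b] + [X b]]] ; [X [X id] + [X b]]] ; [X b]]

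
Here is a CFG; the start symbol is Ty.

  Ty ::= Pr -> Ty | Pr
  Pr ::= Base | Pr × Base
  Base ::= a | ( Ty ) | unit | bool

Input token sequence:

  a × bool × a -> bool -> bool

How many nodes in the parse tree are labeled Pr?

[Ty [Pr [Pr [Pr [Base a]] × [Base bool]] × [Base a]] -> [Ty [Pr [Base bool]] -> [Ty [Pr [Base bool]]]]]

5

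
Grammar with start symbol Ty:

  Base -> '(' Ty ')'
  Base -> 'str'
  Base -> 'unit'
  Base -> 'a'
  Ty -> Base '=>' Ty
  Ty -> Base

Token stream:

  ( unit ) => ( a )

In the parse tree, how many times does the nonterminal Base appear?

4

[Ty [Base ( [Ty [Base unit]] )] => [Ty [Base ( [Ty [Base a]] )]]]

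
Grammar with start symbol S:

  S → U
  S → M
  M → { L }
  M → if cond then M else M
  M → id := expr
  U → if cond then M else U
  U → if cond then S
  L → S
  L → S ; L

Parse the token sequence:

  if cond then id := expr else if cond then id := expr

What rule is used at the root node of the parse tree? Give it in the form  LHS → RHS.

[S [U if cond then [M id := expr] else [U if cond then [S [M id := expr]]]]]

S → U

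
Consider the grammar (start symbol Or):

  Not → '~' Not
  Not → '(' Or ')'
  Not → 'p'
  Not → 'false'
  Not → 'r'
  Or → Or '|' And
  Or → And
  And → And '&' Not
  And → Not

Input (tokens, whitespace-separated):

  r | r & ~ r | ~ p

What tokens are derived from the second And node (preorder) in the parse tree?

r & ~ r

[Or [Or [Or [And [Not r]]] | [And [And [Not r]] & [Not ~ [Not r]]]] | [And [Not ~ [Not p]]]]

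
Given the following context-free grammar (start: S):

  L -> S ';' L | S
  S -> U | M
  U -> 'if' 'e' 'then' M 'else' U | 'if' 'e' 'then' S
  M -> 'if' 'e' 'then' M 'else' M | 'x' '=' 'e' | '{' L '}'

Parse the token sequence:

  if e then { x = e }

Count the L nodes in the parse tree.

1

[S [U if e then [S [M { [L [S [M x = e]]] }]]]]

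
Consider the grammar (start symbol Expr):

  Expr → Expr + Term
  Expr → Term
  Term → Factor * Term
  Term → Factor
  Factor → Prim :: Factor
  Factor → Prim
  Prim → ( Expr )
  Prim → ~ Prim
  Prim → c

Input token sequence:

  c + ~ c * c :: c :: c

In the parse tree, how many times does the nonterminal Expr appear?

[Expr [Expr [Term [Factor [Prim c]]]] + [Term [Factor [Prim ~ [Prim c]]] * [Term [Factor [Prim c] :: [Factor [Prim c] :: [Factor [Prim c]]]]]]]

2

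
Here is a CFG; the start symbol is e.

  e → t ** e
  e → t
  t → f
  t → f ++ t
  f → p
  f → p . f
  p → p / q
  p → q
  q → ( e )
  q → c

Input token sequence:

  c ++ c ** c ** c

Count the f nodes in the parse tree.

[e [t [f [p [q c]]] ++ [t [f [p [q c]]]]] ** [e [t [f [p [q c]]]] ** [e [t [f [p [q c]]]]]]]

4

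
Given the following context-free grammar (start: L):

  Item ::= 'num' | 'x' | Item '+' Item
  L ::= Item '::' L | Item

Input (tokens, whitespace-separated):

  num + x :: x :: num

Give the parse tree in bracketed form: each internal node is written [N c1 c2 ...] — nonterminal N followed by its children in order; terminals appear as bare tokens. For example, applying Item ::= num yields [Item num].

L
Item :: L
Item + Item :: L
num + Item :: L
num + x :: L
num + x :: Item :: L
num + x :: x :: L
num + x :: x :: Item
num + x :: x :: num

[L [Item [Item num] + [Item x]] :: [L [Item x] :: [L [Item num]]]]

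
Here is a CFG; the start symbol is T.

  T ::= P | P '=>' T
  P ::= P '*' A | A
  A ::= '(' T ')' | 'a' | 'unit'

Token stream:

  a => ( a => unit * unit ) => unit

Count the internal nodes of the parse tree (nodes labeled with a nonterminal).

17

[T [P [A a]] => [T [P [A ( [T [P [A a]] => [T [P [P [A unit]] * [A unit]]]] )]] => [T [P [A unit]]]]]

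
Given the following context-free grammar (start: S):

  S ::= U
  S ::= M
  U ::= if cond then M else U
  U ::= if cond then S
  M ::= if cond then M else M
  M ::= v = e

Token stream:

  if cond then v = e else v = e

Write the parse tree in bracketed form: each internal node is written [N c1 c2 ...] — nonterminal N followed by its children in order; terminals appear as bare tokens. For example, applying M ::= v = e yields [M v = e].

[S [M if cond then [M v = e] else [M v = e]]]

S
M
if cond then M else M
if cond then v = e else M
if cond then v = e else v = e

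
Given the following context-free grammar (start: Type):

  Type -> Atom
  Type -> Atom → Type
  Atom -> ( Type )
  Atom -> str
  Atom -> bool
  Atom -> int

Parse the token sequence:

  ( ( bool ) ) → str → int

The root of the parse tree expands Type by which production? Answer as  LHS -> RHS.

[Type [Atom ( [Type [Atom ( [Type [Atom bool]] )]] )] → [Type [Atom str] → [Type [Atom int]]]]

Type -> Atom → Type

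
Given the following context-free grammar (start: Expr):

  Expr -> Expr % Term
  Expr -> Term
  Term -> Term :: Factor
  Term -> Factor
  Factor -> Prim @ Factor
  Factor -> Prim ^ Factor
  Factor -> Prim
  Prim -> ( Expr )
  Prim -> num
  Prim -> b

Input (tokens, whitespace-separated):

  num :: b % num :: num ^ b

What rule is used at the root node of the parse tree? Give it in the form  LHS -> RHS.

[Expr [Expr [Term [Term [Factor [Prim num]]] :: [Factor [Prim b]]]] % [Term [Term [Factor [Prim num]]] :: [Factor [Prim num] ^ [Factor [Prim b]]]]]

Expr -> Expr % Term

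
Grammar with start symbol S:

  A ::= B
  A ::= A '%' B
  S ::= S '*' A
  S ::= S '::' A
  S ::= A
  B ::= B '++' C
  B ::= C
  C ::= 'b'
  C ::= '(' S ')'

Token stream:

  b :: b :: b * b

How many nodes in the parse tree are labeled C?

[S [S [S [S [A [B [C b]]]] :: [A [B [C b]]]] :: [A [B [C b]]]] * [A [B [C b]]]]

4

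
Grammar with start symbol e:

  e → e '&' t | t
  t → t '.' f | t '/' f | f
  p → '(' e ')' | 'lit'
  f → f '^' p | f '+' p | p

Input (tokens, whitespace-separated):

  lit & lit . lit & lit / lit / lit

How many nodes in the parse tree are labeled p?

6

[e [e [e [t [f [p lit]]]] & [t [t [f [p lit]]] . [f [p lit]]]] & [t [t [t [f [p lit]]] / [f [p lit]]] / [f [p lit]]]]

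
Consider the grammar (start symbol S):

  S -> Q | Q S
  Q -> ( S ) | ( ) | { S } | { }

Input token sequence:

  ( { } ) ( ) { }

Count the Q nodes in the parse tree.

[S [Q ( [S [Q { }]] )] [S [Q ( )] [S [Q { }]]]]

4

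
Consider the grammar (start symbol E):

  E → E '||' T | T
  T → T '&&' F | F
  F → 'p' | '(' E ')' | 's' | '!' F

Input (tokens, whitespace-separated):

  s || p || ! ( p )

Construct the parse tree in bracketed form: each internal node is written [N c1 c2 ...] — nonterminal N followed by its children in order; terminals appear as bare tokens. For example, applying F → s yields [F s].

E
E || T
E || T || T
T || T || T
F || T || T
s || T || T
s || F || T
s || p || T
s || p || F
s || p || ! F
s || p || ! ( E )
s || p || ! ( T )
s || p || ! ( F )
s || p || ! ( p )

[E [E [E [T [F s]]] || [T [F p]]] || [T [F ! [F ( [E [T [F p]]] )]]]]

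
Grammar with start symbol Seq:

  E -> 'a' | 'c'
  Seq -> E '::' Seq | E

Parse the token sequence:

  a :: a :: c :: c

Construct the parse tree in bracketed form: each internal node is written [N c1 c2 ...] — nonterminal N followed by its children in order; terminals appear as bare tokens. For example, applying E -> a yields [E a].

[Seq [E a] :: [Seq [E a] :: [Seq [E c] :: [Seq [E c]]]]]

Seq
E :: Seq
a :: Seq
a :: E :: Seq
a :: a :: Seq
a :: a :: E :: Seq
a :: a :: c :: Seq
a :: a :: c :: E
a :: a :: c :: c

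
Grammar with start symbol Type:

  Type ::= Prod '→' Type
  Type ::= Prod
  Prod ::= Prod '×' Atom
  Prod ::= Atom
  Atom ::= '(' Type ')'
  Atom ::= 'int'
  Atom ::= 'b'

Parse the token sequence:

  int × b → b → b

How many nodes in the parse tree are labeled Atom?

[Type [Prod [Prod [Atom int]] × [Atom b]] → [Type [Prod [Atom b]] → [Type [Prod [Atom b]]]]]

4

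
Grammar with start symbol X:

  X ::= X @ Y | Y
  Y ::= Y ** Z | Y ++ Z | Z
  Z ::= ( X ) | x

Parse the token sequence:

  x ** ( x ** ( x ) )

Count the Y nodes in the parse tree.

[X [Y [Y [Z x]] ** [Z ( [X [Y [Y [Z x]] ** [Z ( [X [Y [Z x]]] )]]] )]]]

5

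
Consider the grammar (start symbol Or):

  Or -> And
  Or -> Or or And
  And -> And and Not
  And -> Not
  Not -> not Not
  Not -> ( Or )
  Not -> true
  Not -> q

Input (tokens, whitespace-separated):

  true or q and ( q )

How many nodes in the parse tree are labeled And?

[Or [Or [And [Not true]]] or [And [And [Not q]] and [Not ( [Or [And [Not q]]] )]]]

4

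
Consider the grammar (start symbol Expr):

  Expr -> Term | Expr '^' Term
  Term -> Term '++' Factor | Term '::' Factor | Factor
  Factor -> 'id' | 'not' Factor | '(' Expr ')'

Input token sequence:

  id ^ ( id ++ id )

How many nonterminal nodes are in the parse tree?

[Expr [Expr [Term [Factor id]]] ^ [Term [Factor ( [Expr [Term [Term [Factor id]] ++ [Factor id]]] )]]]

11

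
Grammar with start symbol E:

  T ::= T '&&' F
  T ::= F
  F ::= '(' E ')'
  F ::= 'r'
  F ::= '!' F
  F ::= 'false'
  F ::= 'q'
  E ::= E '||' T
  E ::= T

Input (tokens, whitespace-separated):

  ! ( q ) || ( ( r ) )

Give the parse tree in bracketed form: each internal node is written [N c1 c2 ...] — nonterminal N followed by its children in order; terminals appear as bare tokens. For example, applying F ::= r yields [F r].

[E [E [T [F ! [F ( [E [T [F q]]] )]]]] || [T [F ( [E [T [F ( [E [T [F r]]] )]]] )]]]

E
E || T
T || T
F || T
! F || T
! ( E ) || T
! ( T ) || T
! ( F ) || T
! ( q ) || T
! ( q ) || F
! ( q ) || ( E )
! ( q ) || ( T )
! ( q ) || ( F )
! ( q ) || ( ( E ) )
! ( q ) || ( ( T ) )
! ( q ) || ( ( F ) )
! ( q ) || ( ( r ) )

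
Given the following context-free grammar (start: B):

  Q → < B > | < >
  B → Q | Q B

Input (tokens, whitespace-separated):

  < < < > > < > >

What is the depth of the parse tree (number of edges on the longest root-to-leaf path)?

[B [Q < [B [Q < [B [Q < >]] >] [B [Q < >]]] >]]

6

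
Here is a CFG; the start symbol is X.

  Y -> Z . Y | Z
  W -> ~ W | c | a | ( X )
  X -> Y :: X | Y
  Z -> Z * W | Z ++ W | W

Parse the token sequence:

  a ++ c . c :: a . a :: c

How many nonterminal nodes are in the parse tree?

[X [Y [Z [Z [W a]] ++ [W c]] . [Y [Z [W c]]]] :: [X [Y [Z [W a]] . [Y [Z [W a]]]] :: [X [Y [Z [W c]]]]]]

20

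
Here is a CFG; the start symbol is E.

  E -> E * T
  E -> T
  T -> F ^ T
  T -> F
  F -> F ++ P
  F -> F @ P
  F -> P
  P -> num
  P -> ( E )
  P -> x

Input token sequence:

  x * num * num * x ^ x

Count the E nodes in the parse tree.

4

[E [E [E [E [T [F [P x]]]] * [T [F [P num]]]] * [T [F [P num]]]] * [T [F [P x]] ^ [T [F [P x]]]]]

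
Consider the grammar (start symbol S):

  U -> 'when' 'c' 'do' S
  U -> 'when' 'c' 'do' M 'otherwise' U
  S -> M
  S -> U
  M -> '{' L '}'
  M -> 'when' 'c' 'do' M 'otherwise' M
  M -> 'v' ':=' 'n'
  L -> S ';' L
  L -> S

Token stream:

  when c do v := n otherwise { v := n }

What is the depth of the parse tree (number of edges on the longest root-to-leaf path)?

6

[S [M when c do [M v := n] otherwise [M { [L [S [M v := n]]] }]]]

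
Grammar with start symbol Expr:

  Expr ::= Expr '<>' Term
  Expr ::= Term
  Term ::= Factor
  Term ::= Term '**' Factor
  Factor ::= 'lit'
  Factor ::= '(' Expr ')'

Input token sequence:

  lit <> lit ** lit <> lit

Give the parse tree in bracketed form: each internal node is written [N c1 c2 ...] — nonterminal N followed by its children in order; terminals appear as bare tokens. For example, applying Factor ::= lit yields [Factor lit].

Expr
Expr <> Term
Expr <> Term <> Term
Term <> Term <> Term
Factor <> Term <> Term
lit <> Term <> Term
lit <> Term ** Factor <> Term
lit <> Factor ** Factor <> Term
lit <> lit ** Factor <> Term
lit <> lit ** lit <> Term
lit <> lit ** lit <> Factor
lit <> lit ** lit <> lit

[Expr [Expr [Expr [Term [Factor lit]]] <> [Term [Term [Factor lit]] ** [Factor lit]]] <> [Term [Factor lit]]]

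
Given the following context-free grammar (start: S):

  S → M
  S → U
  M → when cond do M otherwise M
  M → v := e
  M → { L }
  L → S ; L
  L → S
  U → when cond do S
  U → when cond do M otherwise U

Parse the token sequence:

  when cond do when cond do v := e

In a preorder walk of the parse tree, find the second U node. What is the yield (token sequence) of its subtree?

[S [U when cond do [S [U when cond do [S [M v := e]]]]]]

when cond do v := e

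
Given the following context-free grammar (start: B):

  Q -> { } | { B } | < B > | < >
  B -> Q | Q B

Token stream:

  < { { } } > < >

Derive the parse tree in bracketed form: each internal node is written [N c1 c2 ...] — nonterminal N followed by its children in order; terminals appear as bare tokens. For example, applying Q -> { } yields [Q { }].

B
Q B
< B > B
< Q > B
< { B } > B
< { Q } > B
< { { } } > B
< { { } } > Q
< { { } } > < >

[B [Q < [B [Q { [B [Q { }]] }]] >] [B [Q < >]]]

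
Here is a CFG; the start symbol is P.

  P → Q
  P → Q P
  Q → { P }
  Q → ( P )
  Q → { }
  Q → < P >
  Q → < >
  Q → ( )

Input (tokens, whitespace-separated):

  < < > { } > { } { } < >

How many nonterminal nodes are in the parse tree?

12

[P [Q < [P [Q < >] [P [Q { }]]] >] [P [Q { }] [P [Q { }] [P [Q < >]]]]]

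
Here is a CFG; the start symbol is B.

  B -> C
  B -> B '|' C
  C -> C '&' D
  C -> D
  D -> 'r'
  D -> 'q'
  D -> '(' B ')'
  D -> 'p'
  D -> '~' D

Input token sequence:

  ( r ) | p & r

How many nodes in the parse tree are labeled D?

4

[B [B [C [D ( [B [C [D r]]] )]]] | [C [C [D p]] & [D r]]]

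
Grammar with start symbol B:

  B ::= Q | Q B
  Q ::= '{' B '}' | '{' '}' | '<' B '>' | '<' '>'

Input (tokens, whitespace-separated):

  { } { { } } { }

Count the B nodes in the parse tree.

[B [Q { }] [B [Q { [B [Q { }]] }] [B [Q { }]]]]

4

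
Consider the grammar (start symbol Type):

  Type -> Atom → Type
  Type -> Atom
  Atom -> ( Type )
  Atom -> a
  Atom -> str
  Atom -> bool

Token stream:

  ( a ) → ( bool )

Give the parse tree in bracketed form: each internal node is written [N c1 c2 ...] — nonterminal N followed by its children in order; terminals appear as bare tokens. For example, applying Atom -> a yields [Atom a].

Type
Atom → Type
( Type ) → Type
( Atom ) → Type
( a ) → Type
( a ) → Atom
( a ) → ( Type )
( a ) → ( Atom )
( a ) → ( bool )

[Type [Atom ( [Type [Atom a]] )] → [Type [Atom ( [Type [Atom bool]] )]]]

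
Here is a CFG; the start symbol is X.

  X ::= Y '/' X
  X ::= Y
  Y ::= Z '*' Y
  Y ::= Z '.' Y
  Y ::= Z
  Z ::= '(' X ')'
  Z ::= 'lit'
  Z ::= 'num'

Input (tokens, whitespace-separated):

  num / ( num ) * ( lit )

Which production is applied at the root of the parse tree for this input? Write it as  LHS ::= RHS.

[X [Y [Z num]] / [X [Y [Z ( [X [Y [Z num]]] )] * [Y [Z ( [X [Y [Z lit]]] )]]]]]

X ::= Y '/' X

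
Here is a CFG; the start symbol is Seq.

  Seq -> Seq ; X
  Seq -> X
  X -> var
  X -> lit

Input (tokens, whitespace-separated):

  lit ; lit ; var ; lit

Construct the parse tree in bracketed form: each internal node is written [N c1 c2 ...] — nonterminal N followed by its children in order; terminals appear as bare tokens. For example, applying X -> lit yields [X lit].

Seq
Seq ; X
Seq ; X ; X
Seq ; X ; X ; X
X ; X ; X ; X
lit ; X ; X ; X
lit ; lit ; X ; X
lit ; lit ; var ; X
lit ; lit ; var ; lit

[Seq [Seq [Seq [Seq [X lit]] ; [X lit]] ; [X var]] ; [X lit]]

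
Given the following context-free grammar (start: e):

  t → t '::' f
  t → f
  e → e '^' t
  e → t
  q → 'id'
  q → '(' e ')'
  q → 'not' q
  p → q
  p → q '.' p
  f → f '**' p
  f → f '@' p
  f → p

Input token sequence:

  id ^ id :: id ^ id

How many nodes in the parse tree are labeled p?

4

[e [e [e [t [f [p [q id]]]]] ^ [t [t [f [p [q id]]]] :: [f [p [q id]]]]] ^ [t [f [p [q id]]]]]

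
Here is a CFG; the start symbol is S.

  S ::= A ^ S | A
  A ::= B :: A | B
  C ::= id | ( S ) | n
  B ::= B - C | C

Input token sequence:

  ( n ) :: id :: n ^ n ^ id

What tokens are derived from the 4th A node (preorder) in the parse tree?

n

[S [A [B [C ( [S [A [B [C n]]]] )]] :: [A [B [C id]] :: [A [B [C n]]]]] ^ [S [A [B [C n]]] ^ [S [A [B [C id]]]]]]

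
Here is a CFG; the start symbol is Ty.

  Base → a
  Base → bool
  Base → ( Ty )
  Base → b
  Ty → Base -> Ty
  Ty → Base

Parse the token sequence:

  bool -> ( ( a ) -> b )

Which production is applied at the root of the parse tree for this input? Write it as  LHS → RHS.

Ty → Base -> Ty

[Ty [Base bool] -> [Ty [Base ( [Ty [Base ( [Ty [Base a]] )] -> [Ty [Base b]]] )]]]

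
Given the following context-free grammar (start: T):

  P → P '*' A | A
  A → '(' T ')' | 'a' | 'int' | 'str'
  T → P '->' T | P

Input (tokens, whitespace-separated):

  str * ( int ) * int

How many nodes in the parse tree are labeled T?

[T [P [P [P [A str]] * [A ( [T [P [A int]]] )]] * [A int]]]

2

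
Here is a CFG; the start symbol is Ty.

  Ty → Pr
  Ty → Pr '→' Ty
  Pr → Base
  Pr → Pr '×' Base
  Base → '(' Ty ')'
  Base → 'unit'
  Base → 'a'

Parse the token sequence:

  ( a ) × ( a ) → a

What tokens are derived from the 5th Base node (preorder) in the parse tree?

[Ty [Pr [Pr [Base ( [Ty [Pr [Base a]]] )]] × [Base ( [Ty [Pr [Base a]]] )]] → [Ty [Pr [Base a]]]]

a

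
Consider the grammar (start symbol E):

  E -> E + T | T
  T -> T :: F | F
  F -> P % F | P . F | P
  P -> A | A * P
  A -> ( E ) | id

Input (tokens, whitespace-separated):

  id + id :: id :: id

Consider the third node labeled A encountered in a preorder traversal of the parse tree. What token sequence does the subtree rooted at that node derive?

id

[E [E [T [F [P [A id]]]]] + [T [T [T [F [P [A id]]]] :: [F [P [A id]]]] :: [F [P [A id]]]]]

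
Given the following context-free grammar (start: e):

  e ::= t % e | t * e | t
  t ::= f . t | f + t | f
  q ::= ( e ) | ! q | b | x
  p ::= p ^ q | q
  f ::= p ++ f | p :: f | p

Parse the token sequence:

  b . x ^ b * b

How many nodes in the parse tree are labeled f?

3

[e [t [f [p [q b]]] . [t [f [p [p [q x]] ^ [q b]]]]] * [e [t [f [p [q b]]]]]]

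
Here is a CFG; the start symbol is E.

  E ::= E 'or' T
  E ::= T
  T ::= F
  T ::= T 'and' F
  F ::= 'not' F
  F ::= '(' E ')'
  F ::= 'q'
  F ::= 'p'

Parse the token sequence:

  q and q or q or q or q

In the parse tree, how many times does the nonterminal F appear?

5

[E [E [E [E [T [T [F q]] and [F q]]] or [T [F q]]] or [T [F q]]] or [T [F q]]]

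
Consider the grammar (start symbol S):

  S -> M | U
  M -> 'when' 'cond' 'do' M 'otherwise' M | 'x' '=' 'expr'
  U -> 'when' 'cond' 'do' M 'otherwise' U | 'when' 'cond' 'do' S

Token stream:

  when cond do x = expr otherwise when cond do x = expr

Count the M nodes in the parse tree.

2

[S [U when cond do [M x = expr] otherwise [U when cond do [S [M x = expr]]]]]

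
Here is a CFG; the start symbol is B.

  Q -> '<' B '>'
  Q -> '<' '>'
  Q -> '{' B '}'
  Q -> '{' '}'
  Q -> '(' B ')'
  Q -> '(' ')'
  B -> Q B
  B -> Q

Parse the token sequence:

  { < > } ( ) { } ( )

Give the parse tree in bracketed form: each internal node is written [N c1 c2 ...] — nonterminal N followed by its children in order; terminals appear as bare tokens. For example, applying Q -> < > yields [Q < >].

[B [Q { [B [Q < >]] }] [B [Q ( )] [B [Q { }] [B [Q ( )]]]]]

B
Q B
{ B } B
{ Q } B
{ < > } B
{ < > } Q B
{ < > } ( ) B
{ < > } ( ) Q B
{ < > } ( ) { } B
{ < > } ( ) { } Q
{ < > } ( ) { } ( )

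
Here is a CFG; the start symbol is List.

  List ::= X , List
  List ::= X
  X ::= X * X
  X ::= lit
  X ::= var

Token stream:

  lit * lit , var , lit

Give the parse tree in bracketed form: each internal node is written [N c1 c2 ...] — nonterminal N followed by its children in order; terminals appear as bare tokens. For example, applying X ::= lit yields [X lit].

[List [X [X lit] * [X lit]] , [List [X var] , [List [X lit]]]]

List
X , List
X * X , List
lit * X , List
lit * lit , List
lit * lit , X , List
lit * lit , var , List
lit * lit , var , X
lit * lit , var , lit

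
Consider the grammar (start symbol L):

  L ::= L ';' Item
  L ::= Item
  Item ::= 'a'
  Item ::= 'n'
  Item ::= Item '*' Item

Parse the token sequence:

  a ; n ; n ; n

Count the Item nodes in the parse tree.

4

[L [L [L [L [Item a]] ; [Item n]] ; [Item n]] ; [Item n]]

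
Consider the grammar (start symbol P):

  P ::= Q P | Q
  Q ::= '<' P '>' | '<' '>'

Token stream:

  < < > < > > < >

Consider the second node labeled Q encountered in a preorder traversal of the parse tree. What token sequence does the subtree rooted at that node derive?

< >

[P [Q < [P [Q < >] [P [Q < >]]] >] [P [Q < >]]]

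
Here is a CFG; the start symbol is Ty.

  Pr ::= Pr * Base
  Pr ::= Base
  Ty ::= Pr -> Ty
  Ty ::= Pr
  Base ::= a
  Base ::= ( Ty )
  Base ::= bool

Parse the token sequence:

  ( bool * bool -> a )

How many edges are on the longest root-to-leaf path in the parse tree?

[Ty [Pr [Base ( [Ty [Pr [Pr [Base bool]] * [Base bool]] -> [Ty [Pr [Base a]]]] )]]]

7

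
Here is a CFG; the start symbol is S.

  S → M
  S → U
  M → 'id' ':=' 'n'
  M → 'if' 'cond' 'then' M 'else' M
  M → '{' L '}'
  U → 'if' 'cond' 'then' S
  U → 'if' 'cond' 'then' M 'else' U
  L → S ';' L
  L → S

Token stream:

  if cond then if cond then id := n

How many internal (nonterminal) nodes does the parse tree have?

6

[S [U if cond then [S [U if cond then [S [M id := n]]]]]]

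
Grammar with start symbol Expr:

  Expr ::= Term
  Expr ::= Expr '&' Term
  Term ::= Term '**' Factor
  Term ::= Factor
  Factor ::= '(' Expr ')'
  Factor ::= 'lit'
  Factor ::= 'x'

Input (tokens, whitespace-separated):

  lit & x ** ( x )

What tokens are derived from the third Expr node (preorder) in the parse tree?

[Expr [Expr [Term [Factor lit]]] & [Term [Term [Factor x]] ** [Factor ( [Expr [Term [Factor x]]] )]]]

x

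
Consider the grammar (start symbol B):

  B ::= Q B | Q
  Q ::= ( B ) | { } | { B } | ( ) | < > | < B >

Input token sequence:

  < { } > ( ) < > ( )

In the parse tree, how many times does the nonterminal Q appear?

[B [Q < [B [Q { }]] >] [B [Q ( )] [B [Q < >] [B [Q ( )]]]]]

5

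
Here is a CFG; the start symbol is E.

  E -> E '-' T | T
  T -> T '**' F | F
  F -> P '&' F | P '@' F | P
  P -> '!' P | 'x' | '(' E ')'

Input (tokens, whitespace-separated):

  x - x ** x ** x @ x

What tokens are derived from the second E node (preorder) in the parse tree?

[E [E [T [F [P x]]]] - [T [T [T [F [P x]]] ** [F [P x]]] ** [F [P x] @ [F [P x]]]]]

x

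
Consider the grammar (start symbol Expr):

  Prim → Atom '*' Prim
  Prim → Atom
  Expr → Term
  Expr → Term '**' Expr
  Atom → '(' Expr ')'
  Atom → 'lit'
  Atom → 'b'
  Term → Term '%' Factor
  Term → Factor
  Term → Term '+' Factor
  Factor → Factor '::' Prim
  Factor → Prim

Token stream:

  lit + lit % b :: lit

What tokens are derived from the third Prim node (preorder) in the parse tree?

b

[Expr [Term [Term [Term [Factor [Prim [Atom lit]]]] + [Factor [Prim [Atom lit]]]] % [Factor [Factor [Prim [Atom b]]] :: [Prim [Atom lit]]]]]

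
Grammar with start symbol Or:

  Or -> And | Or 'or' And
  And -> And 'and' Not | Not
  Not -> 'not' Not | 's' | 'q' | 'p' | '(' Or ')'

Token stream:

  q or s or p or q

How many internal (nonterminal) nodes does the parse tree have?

[Or [Or [Or [Or [And [Not q]]] or [And [Not s]]] or [And [Not p]]] or [And [Not q]]]

12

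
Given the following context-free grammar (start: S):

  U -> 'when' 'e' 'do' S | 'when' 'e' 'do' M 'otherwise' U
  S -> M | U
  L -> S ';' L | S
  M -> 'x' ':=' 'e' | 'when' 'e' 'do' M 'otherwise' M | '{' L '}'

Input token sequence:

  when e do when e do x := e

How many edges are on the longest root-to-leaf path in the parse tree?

6

[S [U when e do [S [U when e do [S [M x := e]]]]]]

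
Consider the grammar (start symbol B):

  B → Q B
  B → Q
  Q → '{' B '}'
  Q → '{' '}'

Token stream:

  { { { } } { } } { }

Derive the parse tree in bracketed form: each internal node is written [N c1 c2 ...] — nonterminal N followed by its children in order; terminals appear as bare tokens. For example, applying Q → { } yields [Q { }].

B
Q B
{ B } B
{ Q B } B
{ { B } B } B
{ { Q } B } B
{ { { } } B } B
{ { { } } Q } B
{ { { } } { } } B
{ { { } } { } } Q
{ { { } } { } } { }

[B [Q { [B [Q { [B [Q { }]] }] [B [Q { }]]] }] [B [Q { }]]]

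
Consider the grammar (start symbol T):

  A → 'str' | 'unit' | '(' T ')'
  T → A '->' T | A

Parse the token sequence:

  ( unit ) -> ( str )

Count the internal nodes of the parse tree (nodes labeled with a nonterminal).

8

[T [A ( [T [A unit]] )] -> [T [A ( [T [A str]] )]]]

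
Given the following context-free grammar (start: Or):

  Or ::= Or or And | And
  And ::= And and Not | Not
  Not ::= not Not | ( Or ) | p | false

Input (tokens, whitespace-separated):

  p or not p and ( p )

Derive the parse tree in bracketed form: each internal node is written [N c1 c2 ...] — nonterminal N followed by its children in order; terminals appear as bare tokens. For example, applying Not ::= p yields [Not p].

Or
Or or And
And or And
Not or And
p or And
p or And and Not
p or Not and Not
p or not Not and Not
p or not p and Not
p or not p and ( Or )
p or not p and ( And )
p or not p and ( Not )
p or not p and ( p )

[Or [Or [And [Not p]]] or [And [And [Not not [Not p]]] and [Not ( [Or [And [Not p]]] )]]]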